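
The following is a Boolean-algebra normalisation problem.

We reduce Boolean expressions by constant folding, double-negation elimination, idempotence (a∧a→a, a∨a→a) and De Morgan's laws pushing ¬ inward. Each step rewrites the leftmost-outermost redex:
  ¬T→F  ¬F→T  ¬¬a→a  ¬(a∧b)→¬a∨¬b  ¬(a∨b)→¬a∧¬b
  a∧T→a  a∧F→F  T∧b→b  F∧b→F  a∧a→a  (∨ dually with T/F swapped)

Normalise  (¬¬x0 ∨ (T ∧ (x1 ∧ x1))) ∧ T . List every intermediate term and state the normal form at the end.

Answer: normal form = x0 ∨ x1  (in 4 steps)

Reduction:
  start: (¬¬x0 ∨ (T ∧ (x1 ∧ x1))) ∧ T
  step 1: ¬¬x0 ∨ (T ∧ (x1 ∧ x1))
  step 2: x0 ∨ (T ∧ (x1 ∧ x1))
  step 3: x0 ∨ (x1 ∧ x1)
  step 4: x0 ∨ x1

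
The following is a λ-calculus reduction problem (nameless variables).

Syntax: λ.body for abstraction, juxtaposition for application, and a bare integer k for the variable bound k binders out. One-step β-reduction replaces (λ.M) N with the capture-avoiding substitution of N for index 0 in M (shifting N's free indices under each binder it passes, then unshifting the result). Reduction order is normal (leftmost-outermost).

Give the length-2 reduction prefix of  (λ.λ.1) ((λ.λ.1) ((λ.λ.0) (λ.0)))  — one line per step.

Answer: after 2 steps: λ.λ.(λ.λ.0) (λ.0)

Derivation:
  start: (λ.λ.1) ((λ.λ.1) ((λ.λ.0) (λ.0)))
  →1  λ.(λ.λ.1) ((λ.λ.0) (λ.0))
  →2  λ.λ.(λ.λ.0) (λ.0)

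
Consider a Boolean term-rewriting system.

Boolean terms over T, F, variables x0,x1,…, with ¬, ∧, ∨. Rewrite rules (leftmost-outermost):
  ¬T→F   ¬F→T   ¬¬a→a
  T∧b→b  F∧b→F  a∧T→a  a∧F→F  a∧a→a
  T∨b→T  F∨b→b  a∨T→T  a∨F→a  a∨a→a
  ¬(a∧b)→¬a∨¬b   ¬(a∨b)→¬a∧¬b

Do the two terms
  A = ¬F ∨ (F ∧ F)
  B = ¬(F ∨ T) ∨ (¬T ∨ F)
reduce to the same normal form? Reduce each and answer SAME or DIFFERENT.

Term A:
  start: ¬F ∨ (F ∧ F)
  →1  T ∨ (F ∧ F)
  →2  T

Term B:
  start: ¬(F ∨ T) ∨ (¬T ∨ F)
  →1  (¬F ∧ ¬T) ∨ (¬T ∨ F)
  →2  (T ∧ ¬T) ∨ (¬T ∨ F)
  →3  ¬T ∨ (¬T ∨ F)
  →4  F ∨ (¬T ∨ F)
  →5  ¬T ∨ F
  →6  ¬T
  →7  F

Answer: DIFFERENT — A ⇓ T, B ⇓ F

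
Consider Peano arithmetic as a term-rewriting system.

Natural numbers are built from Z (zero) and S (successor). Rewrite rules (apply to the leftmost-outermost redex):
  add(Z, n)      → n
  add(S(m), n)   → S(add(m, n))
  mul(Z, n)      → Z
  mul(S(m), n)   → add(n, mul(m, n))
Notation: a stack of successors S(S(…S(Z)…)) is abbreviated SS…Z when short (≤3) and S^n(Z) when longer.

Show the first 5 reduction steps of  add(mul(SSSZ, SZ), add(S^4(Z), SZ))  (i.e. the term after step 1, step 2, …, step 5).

Answer: after 5 steps: S(add(add(SZ, mul(SZ, SZ)), add(S^4(Z), SZ)))

Derivation:
  start: add(mul(SSSZ, SZ), add(S^4(Z), SZ))
  step 1: add(add(SZ, mul(SSZ, SZ)), add(S^4(Z), SZ))
  step 2: add(S(add(Z, mul(SSZ, SZ))), add(S^4(Z), SZ))
  step 3: S(add(add(Z, mul(SSZ, SZ)), add(S^4(Z), SZ)))
  step 4: S(add(mul(SSZ, SZ), add(S^4(Z), SZ)))
  step 5: S(add(add(SZ, mul(SZ, SZ)), add(S^4(Z), SZ)))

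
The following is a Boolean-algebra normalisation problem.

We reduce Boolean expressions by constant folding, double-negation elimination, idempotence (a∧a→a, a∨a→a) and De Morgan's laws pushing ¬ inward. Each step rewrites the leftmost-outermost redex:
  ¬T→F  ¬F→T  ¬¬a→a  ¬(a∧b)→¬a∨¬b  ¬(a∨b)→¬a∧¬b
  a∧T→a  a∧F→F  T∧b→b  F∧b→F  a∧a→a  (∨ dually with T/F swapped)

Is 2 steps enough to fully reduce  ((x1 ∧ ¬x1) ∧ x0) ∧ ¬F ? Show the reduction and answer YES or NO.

Answer: YES — reaches normal form (x1 ∧ ¬x1) ∧ x0 in 2 ≤ 2 steps

Working:
  start: ((x1 ∧ ¬x1) ∧ x0) ∧ ¬F
  step 1: ((x1 ∧ ¬x1) ∧ x0) ∧ T
  step 2: (x1 ∧ ¬x1) ∧ x0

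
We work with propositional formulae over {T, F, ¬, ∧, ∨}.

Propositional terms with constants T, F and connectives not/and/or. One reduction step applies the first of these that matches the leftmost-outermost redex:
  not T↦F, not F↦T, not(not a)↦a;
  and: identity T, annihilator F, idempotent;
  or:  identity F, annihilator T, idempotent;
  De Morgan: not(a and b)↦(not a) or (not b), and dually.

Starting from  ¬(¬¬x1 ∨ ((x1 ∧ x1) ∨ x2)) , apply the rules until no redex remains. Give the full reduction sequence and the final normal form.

  start: ¬(¬¬x1 ∨ ((x1 ∧ x1) ∨ x2))
  step 1: ¬¬¬x1 ∧ ¬((x1 ∧ x1) ∨ x2)
  step 2: ¬x1 ∧ ¬((x1 ∧ x1) ∨ x2)
  step 3: ¬x1 ∧ (¬(x1 ∧ x1) ∧ ¬x2)
  step 4: ¬x1 ∧ ((¬x1 ∨ ¬x1) ∧ ¬x2)
  step 5: ¬x1 ∧ (¬x1 ∧ ¬x2)

Answer: normal form = ¬x1 ∧ (¬x1 ∧ ¬x2)  (in 5 steps)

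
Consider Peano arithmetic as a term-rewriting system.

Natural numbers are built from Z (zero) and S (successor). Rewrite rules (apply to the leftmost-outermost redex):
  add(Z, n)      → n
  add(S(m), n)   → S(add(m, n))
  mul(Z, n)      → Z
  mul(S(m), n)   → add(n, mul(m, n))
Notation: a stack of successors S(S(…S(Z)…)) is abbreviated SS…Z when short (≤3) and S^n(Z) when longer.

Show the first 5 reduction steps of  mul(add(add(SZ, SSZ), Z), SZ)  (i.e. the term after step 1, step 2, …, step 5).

  start: mul(add(add(SZ, SSZ), Z), SZ)
  [1] mul(add(S(add(Z, SSZ)), Z), SZ)
  [2] mul(S(add(add(Z, SSZ), Z)), SZ)
  [3] add(SZ, mul(add(add(Z, SSZ), Z), SZ))
  [4] S(add(Z, mul(add(add(Z, SSZ), Z), SZ)))
  [5] S(mul(add(add(Z, SSZ), Z), SZ))

Answer: after 5 steps: S(mul(add(add(Z, SSZ), Z), SZ))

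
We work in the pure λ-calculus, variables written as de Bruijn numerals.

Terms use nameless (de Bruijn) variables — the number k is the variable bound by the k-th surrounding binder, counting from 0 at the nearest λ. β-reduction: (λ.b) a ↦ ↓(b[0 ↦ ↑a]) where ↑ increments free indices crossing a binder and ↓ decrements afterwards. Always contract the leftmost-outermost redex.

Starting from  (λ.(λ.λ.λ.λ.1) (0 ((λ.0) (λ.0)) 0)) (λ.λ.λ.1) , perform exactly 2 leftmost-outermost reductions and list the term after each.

Answer: after 2 steps: λ.λ.λ.1

Working:
  start: (λ.(λ.λ.λ.λ.1) (0 ((λ.0) (λ.0)) 0)) (λ.λ.λ.1)
  [1] (λ.λ.λ.λ.1) ((λ.λ.λ.1) ((λ.0) (λ.0)) (λ.λ.λ.1))
  [2] λ.λ.λ.1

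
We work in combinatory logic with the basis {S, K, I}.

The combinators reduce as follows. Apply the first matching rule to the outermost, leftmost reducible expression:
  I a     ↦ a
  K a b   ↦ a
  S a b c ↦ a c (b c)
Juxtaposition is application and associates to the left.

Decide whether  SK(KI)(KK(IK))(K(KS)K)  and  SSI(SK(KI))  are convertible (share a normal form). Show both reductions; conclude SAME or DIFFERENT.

Answer: DIFFERENT — A ⇓ K(KS), B ⇓ S(SK(KI))(SK(KI))

Reduction:
Term A:
  start: SK(KI)(KK(IK))(K(KS)K)
  [1] K(KK(IK))(KI(KK(IK)))(K(KS)K)
  [2] KK(IK)(K(KS)K)
  [3] K(K(KS)K)
  [4] K(KS)

Term B:
  start: SSI(SK(KI))
  [1] S(SK(KI))(I(SK(KI)))
  [2] S(SK(KI))(SK(KI))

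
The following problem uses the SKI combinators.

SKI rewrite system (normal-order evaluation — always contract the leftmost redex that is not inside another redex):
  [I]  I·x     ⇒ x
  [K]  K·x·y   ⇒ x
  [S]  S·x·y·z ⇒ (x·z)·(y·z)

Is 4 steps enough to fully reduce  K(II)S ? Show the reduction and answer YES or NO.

  start: K(II)S
  [1] II
  [2] I

Answer: YES — reaches normal form I in 2 ≤ 4 steps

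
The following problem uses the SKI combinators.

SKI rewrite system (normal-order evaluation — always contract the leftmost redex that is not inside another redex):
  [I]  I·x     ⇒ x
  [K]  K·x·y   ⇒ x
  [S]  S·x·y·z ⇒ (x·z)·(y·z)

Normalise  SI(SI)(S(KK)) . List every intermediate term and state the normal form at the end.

Answer: normal form = S(KK)(SI(S(KK)))  (in 2 steps)

Derivation:
  start: SI(SI)(S(KK))
  step 1: I(S(KK))(SI(S(KK)))
  step 2: S(KK)(SI(S(KK)))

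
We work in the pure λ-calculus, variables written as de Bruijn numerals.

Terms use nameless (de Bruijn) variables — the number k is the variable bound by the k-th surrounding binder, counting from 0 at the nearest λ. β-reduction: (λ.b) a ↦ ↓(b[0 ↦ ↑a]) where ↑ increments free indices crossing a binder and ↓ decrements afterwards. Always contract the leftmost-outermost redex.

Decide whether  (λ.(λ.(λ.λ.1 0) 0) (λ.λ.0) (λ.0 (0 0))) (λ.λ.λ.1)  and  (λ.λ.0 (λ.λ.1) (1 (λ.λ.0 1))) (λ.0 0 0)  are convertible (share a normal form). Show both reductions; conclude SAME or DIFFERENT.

Answer: DIFFERENT — A ⇓ λ.0, B ⇓ λ.0 (λ.λ.1) (λ.0 (λ.λ.0 1))

Derivation:
Term A:
  start: (λ.(λ.(λ.λ.1 0) 0) (λ.λ.0) (λ.0 (0 0))) (λ.λ.λ.1)
  step 1: (λ.(λ.λ.1 0) 0) (λ.λ.0) (λ.0 (0 0))
  step 2: (λ.λ.1 0) (λ.λ.0) (λ.0 (0 0))
  step 3: (λ.(λ.λ.0) 0) (λ.0 (0 0))
  step 4: (λ.λ.0) (λ.0 (0 0))
  step 5: λ.0

Term B:
  start: (λ.λ.0 (λ.λ.1) (1 (λ.λ.0 1))) (λ.0 0 0)
  step 1: λ.0 (λ.λ.1) ((λ.0 0 0) (λ.λ.0 1))
  step 2: λ.0 (λ.λ.1) ((λ.λ.0 1) (λ.λ.0 1) (λ.λ.0 1))
  step 3: λ.0 (λ.λ.1) ((λ.0 (λ.λ.0 1)) (λ.λ.0 1))
  step 4: λ.0 (λ.λ.1) ((λ.λ.0 1) (λ.λ.0 1))
  step 5: λ.0 (λ.λ.1) (λ.0 (λ.λ.0 1))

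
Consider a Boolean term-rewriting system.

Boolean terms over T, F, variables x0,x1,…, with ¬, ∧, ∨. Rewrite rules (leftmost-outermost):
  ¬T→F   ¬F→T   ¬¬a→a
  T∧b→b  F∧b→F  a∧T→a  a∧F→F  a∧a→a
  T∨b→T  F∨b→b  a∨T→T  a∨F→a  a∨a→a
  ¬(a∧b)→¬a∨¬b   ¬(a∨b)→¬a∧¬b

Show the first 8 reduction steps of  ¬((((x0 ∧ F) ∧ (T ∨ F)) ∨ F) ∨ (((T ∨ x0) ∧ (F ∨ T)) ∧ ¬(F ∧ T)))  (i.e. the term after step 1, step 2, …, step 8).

Answer: after 8 steps: ¬F ∧ ¬(((T ∨ x0) ∧ (F ∨ T)) ∧ ¬(F ∧ T))

Derivation:
  start: ¬((((x0 ∧ F) ∧ (T ∨ F)) ∨ F) ∨ (((T ∨ x0) ∧ (F ∨ T)) ∧ ¬(F ∧ T)))
  →1  ¬(((x0 ∧ F) ∧ (T ∨ F)) ∨ F) ∧ ¬(((T ∨ x0) ∧ (F ∨ T)) ∧ ¬(F ∧ T))
  →2  (¬((x0 ∧ F) ∧ (T ∨ F)) ∧ ¬F) ∧ ¬(((T ∨ x0) ∧ (F ∨ T)) ∧ ¬(F ∧ T))
  →3  ((¬(x0 ∧ F) ∨ ¬(T ∨ F)) ∧ ¬F) ∧ ¬(((T ∨ x0) ∧ (F ∨ T)) ∧ ¬(F ∧ T))
  →4  (((¬x0 ∨ ¬F) ∨ ¬(T ∨ F)) ∧ ¬F) ∧ ¬(((T ∨ x0) ∧ (F ∨ T)) ∧ ¬(F ∧ T))
  →5  (((¬x0 ∨ T) ∨ ¬(T ∨ F)) ∧ ¬F) ∧ ¬(((T ∨ x0) ∧ (F ∨ T)) ∧ ¬(F ∧ T))
  →6  ((T ∨ ¬(T ∨ F)) ∧ ¬F) ∧ ¬(((T ∨ x0) ∧ (F ∨ T)) ∧ ¬(F ∧ T))
  →7  (T ∧ ¬F) ∧ ¬(((T ∨ x0) ∧ (F ∨ T)) ∧ ¬(F ∧ T))
  →8  ¬F ∧ ¬(((T ∨ x0) ∧ (F ∨ T)) ∧ ¬(F ∧ T))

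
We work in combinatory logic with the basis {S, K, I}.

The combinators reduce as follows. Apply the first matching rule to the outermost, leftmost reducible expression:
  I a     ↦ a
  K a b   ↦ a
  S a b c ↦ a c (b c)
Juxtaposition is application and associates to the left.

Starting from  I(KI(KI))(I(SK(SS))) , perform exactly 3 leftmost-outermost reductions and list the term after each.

  start: I(KI(KI))(I(SK(SS)))
  step 1: KI(KI)(I(SK(SS)))
  step 2: I(I(SK(SS)))
  step 3: I(SK(SS))

Answer: after 3 steps: I(SK(SS))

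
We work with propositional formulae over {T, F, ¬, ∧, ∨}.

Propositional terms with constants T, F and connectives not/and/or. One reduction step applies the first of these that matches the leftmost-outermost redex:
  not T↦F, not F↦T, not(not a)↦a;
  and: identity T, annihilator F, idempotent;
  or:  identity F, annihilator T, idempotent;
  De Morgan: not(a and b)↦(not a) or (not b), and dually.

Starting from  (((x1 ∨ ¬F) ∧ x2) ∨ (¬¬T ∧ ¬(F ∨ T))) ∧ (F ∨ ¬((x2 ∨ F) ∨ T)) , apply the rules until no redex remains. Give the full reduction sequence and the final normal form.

Answer: normal form = F  (in 18 steps)

Reduction:
  start: (((x1 ∨ ¬F) ∧ x2) ∨ (¬¬T ∧ ¬(F ∨ T))) ∧ (F ∨ ¬((x2 ∨ F) ∨ T))
  [1] (((x1 ∨ T) ∧ x2) ∨ (¬¬T ∧ ¬(F ∨ T))) ∧ (F ∨ ¬((x2 ∨ F) ∨ T))
  [2] ((T ∧ x2) ∨ (¬¬T ∧ ¬(F ∨ T))) ∧ (F ∨ ¬((x2 ∨ F) ∨ T))
  [3] (x2 ∨ (¬¬T ∧ ¬(F ∨ T))) ∧ (F ∨ ¬((x2 ∨ F) ∨ T))
  [4] (x2 ∨ (T ∧ ¬(F ∨ T))) ∧ (F ∨ ¬((x2 ∨ F) ∨ T))
  [5] (x2 ∨ ¬(F ∨ T)) ∧ (F ∨ ¬((x2 ∨ F) ∨ T))
  [6] (x2 ∨ (¬F ∧ ¬T)) ∧ (F ∨ ¬((x2 ∨ F) ∨ T))
  [7] (x2 ∨ (T ∧ ¬T)) ∧ (F ∨ ¬((x2 ∨ F) ∨ T))
  [8] (x2 ∨ ¬T) ∧ (F ∨ ¬((x2 ∨ F) ∨ T))
  [9] (x2 ∨ F) ∧ (F ∨ ¬((x2 ∨ F) ∨ T))
  [10] x2 ∧ (F ∨ ¬((x2 ∨ F) ∨ T))
  [11] x2 ∧ ¬((x2 ∨ F) ∨ T)
  [12] x2 ∧ (¬(x2 ∨ F) ∧ ¬T)
  [13] x2 ∧ ((¬x2 ∧ ¬F) ∧ ¬T)
  [14] x2 ∧ ((¬x2 ∧ T) ∧ ¬T)
  [15] x2 ∧ (¬x2 ∧ ¬T)
  [16] x2 ∧ (¬x2 ∧ F)
  [17] x2 ∧ F
  [18] F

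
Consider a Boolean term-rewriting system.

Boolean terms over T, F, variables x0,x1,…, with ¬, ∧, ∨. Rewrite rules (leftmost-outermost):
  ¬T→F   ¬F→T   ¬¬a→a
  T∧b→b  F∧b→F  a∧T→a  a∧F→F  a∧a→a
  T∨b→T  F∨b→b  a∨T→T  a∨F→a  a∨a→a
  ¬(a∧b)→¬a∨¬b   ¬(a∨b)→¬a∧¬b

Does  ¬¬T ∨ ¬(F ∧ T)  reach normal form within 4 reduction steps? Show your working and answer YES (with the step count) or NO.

Answer: YES — reaches normal form T in 2 ≤ 4 steps

Derivation:
  start: ¬¬T ∨ ¬(F ∧ T)
  →1  T ∨ ¬(F ∧ T)
  →2  T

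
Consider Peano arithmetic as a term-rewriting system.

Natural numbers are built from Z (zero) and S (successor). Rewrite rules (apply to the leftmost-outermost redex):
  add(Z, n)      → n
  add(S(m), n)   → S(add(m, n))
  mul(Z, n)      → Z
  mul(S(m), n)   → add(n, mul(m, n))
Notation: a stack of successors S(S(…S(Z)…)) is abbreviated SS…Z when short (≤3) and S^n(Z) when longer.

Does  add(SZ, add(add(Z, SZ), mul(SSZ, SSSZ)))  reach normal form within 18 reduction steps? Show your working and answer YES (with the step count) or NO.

Answer: YES — reaches normal form S^8(Z) in 16 ≤ 18 steps

Derivation:
  start: add(SZ, add(add(Z, SZ), mul(SSZ, SSSZ)))
  →1  S(add(Z, add(add(Z, SZ), mul(SSZ, SSSZ))))
  →2  S(add(add(Z, SZ), mul(SSZ, SSSZ)))
  →3  S(add(SZ, mul(SSZ, SSSZ)))
  →4  S(S(add(Z, mul(SSZ, SSSZ))))
  →5  S(S(mul(SSZ, SSSZ)))
  →6  S(S(add(SSSZ, mul(SZ, SSSZ))))
  →7  S(S(S(add(SSZ, mul(SZ, SSSZ)))))
  →8  S(S(S(S(add(SZ, mul(SZ, SSSZ))))))
  →9  S(S(S(S(S(add(Z, mul(SZ, SSSZ)))))))
  →10  S(S(S(S(S(mul(SZ, SSSZ))))))
  →11  S(S(S(S(S(add(SSSZ, mul(Z, SSSZ)))))))
  →12  S(S(S(S(S(S(add(SSZ, mul(Z, SSSZ))))))))
  →13  S(S(S(S(S(S(S(add(SZ, mul(Z, SSSZ)))))))))
  →14  S(S(S(S(S(S(S(S(add(Z, mul(Z, SSSZ))))))))))
  →15  S(S(S(S(S(S(S(S(mul(Z, SSSZ)))))))))
  →16  S^8(Z)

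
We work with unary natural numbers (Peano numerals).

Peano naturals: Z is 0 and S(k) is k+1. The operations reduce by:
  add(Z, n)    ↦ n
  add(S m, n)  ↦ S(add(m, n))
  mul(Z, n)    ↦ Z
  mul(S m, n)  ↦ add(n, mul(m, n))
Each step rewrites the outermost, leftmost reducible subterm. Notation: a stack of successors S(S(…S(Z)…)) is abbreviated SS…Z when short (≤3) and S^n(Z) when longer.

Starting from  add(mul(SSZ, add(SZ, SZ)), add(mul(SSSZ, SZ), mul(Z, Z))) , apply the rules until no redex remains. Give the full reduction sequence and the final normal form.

Answer: normal form = S^7(Z)  (in 33 steps)

Reduction:
  start: add(mul(SSZ, add(SZ, SZ)), add(mul(SSSZ, SZ), mul(Z, Z)))
  [1] add(add(add(SZ, SZ), mul(SZ, add(SZ, SZ))), add(mul(SSSZ, SZ), mul(Z, Z)))
  [2] add(add(S(add(Z, SZ)), mul(SZ, add(SZ, SZ))), add(mul(SSSZ, SZ), mul(Z, Z)))
  [3] add(S(add(add(Z, SZ), mul(SZ, add(SZ, SZ)))), add(mul(SSSZ, SZ), mul(Z, Z)))
  [4] S(add(add(add(Z, SZ), mul(SZ, add(SZ, SZ))), add(mul(SSSZ, SZ), mul(Z, Z))))
  [5] S(add(add(SZ, mul(SZ, add(SZ, SZ))), add(mul(SSSZ, SZ), mul(Z, Z))))
  [6] S(add(S(add(Z, mul(SZ, add(SZ, SZ)))), add(mul(SSSZ, SZ), mul(Z, Z))))
  [7] S(S(add(add(Z, mul(SZ, add(SZ, SZ))), add(mul(SSSZ, SZ), mul(Z, Z)))))
  [8] S(S(add(mul(SZ, add(SZ, SZ)), add(mul(SSSZ, SZ), mul(Z, Z)))))
  [9] S(S(add(add(add(SZ, SZ), mul(Z, add(SZ, SZ))), add(mul(SSSZ, SZ), mul(Z, Z)))))
  [10] S(S(add(add(S(add(Z, SZ)), mul(Z, add(SZ, SZ))), add(mul(SSSZ, SZ), mul(Z, Z)))))
  [11] S(S(add(S(add(add(Z, SZ), mul(Z, add(SZ, SZ)))), add(mul(SSSZ, SZ), mul(Z, Z)))))
  [12] S(S(S(add(add(add(Z, SZ), mul(Z, add(SZ, SZ))), add(mul(SSSZ, SZ), mul(Z, Z))))))
  [13] S(S(S(add(add(SZ, mul(Z, add(SZ, SZ))), add(mul(SSSZ, SZ), mul(Z, Z))))))
  [14] S(S(S(add(S(add(Z, mul(Z, add(SZ, SZ)))), add(mul(SSSZ, SZ), mul(Z, Z))))))
  [15] S(S(S(S(add(add(Z, mul(Z, add(SZ, SZ))), add(mul(SSSZ, SZ), mul(Z, Z)))))))
  [16] S(S(S(S(add(mul(Z, add(SZ, SZ)), add(mul(SSSZ, SZ), mul(Z, Z)))))))
  [17] S(S(S(S(add(Z, add(mul(SSSZ, SZ), mul(Z, Z)))))))
  [18] S(S(S(S(add(mul(SSSZ, SZ), mul(Z, Z))))))
  [19] S(S(S(S(add(add(SZ, mul(SSZ, SZ)), mul(Z, Z))))))
  [20] S(S(S(S(add(S(add(Z, mul(SSZ, SZ))), mul(Z, Z))))))
  [21] S(S(S(S(S(add(add(Z, mul(SSZ, SZ)), mul(Z, Z)))))))
  [22] S(S(S(S(S(add(mul(SSZ, SZ), mul(Z, Z)))))))
  [23] S(S(S(S(S(add(add(SZ, mul(SZ, SZ)), mul(Z, Z)))))))
  [24] S(S(S(S(S(add(S(add(Z, mul(SZ, SZ))), mul(Z, Z)))))))
  [25] S(S(S(S(S(S(add(add(Z, mul(SZ, SZ)), mul(Z, Z))))))))
  [26] S(S(S(S(S(S(add(mul(SZ, SZ), mul(Z, Z))))))))
  [27] S(S(S(S(S(S(add(add(SZ, mul(Z, SZ)), mul(Z, Z))))))))
  [28] S(S(S(S(S(S(add(S(add(Z, mul(Z, SZ))), mul(Z, Z))))))))
  [29] S(S(S(S(S(S(S(add(add(Z, mul(Z, SZ)), mul(Z, Z)))))))))
  [30] S(S(S(S(S(S(S(add(mul(Z, SZ), mul(Z, Z)))))))))
  [31] S(S(S(S(S(S(S(add(Z, mul(Z, Z)))))))))
  [32] S(S(S(S(S(S(S(mul(Z, Z))))))))
  [33] S^7(Z)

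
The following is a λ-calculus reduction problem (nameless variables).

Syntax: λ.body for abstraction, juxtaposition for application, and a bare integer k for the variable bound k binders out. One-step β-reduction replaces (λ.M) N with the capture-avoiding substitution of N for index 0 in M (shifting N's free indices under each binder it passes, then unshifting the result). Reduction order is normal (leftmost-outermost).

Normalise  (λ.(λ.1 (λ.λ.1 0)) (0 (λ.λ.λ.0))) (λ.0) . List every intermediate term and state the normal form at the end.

Answer: normal form = λ.λ.1 0  (in 3 steps)

Reduction:
  start: (λ.(λ.1 (λ.λ.1 0)) (0 (λ.λ.λ.0))) (λ.0)
  [1] (λ.(λ.0) (λ.λ.1 0)) ((λ.0) (λ.λ.λ.0))
  [2] (λ.0) (λ.λ.1 0)
  [3] λ.λ.1 0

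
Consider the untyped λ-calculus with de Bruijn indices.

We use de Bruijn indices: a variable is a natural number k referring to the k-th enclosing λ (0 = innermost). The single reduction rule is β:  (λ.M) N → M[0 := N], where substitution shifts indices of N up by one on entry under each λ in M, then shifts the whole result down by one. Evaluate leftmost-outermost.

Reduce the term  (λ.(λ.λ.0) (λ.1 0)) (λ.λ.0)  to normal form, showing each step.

Answer: normal form = λ.0  (in 2 steps)

Working:
  start: (λ.(λ.λ.0) (λ.1 0)) (λ.λ.0)
  [1] (λ.λ.0) (λ.(λ.λ.0) 0)
  [2] λ.0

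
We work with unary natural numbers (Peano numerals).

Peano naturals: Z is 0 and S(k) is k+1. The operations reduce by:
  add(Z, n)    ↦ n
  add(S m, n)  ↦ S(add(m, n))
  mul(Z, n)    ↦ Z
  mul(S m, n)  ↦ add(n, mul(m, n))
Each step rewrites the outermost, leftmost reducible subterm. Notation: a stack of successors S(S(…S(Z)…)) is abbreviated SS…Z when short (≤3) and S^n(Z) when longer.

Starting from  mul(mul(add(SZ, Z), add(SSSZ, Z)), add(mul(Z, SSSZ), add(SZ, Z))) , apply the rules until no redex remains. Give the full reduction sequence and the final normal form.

Answer: normal form = SSSZ  (in 34 steps)

Derivation:
  start: mul(mul(add(SZ, Z), add(SSSZ, Z)), add(mul(Z, SSSZ), add(SZ, Z)))
  →1  mul(mul(S(add(Z, Z)), add(SSSZ, Z)), add(mul(Z, SSSZ), add(SZ, Z)))
  →2  mul(add(add(SSSZ, Z), mul(add(Z, Z), add(SSSZ, Z))), add(mul(Z, SSSZ), add(SZ, Z)))
  →3  mul(add(S(add(SSZ, Z)), mul(add(Z, Z), add(SSSZ, Z))), add(mul(Z, SSSZ), add(SZ, Z)))
  →4  mul(S(add(add(SSZ, Z), mul(add(Z, Z), add(SSSZ, Z)))), add(mul(Z, SSSZ), add(SZ, Z)))
  →5  add(add(mul(Z, SSSZ), add(SZ, Z)), mul(add(add(SSZ, Z), mul(add(Z, Z), add(SSSZ, Z))), add(mul(Z, SSSZ), add(SZ, Z))))
  →6  add(add(Z, add(SZ, Z)), mul(add(add(SSZ, Z), mul(add(Z, Z), add(SSSZ, Z))), add(mul(Z, SSSZ), add(SZ, Z))))
  →7  add(add(SZ, Z), mul(add(add(SSZ, Z), mul(add(Z, Z), add(SSSZ, Z))), add(mul(Z, SSSZ), add(SZ, Z))))
  →8  add(S(add(Z, Z)), mul(add(add(SSZ, Z), mul(add(Z, Z), add(SSSZ, Z))), add(mul(Z, SSSZ), add(SZ, Z))))
  →9  S(add(add(Z, Z), mul(add(add(SSZ, Z), mul(add(Z, Z), add(SSSZ, Z))), add(mul(Z, SSSZ), add(SZ, Z)))))
  →10  S(add(Z, mul(add(add(SSZ, Z), mul(add(Z, Z), add(SSSZ, Z))), add(mul(Z, SSSZ), add(SZ, Z)))))
  →11  S(mul(add(add(SSZ, Z), mul(add(Z, Z), add(SSSZ, Z))), add(mul(Z, SSSZ), add(SZ, Z))))
  →12  S(mul(add(S(add(SZ, Z)), mul(add(Z, Z), add(SSSZ, Z))), add(mul(Z, SSSZ), add(SZ, Z))))
  →13  S(mul(S(add(add(SZ, Z), mul(add(Z, Z), add(SSSZ, Z)))), add(mul(Z, SSSZ), add(SZ, Z))))
  →14  S(add(add(mul(Z, SSSZ), add(SZ, Z)), mul(add(add(SZ, Z), mul(add(Z, Z), add(SSSZ, Z))), add(mul(Z, SSSZ), add(SZ, Z)))))
  →15  S(add(add(Z, add(SZ, Z)), mul(add(add(SZ, Z), mul(add(Z, Z), add(SSSZ, Z))), add(mul(Z, SSSZ), add(SZ, Z)))))
  →16  S(add(add(SZ, Z), mul(add(add(SZ, Z), mul(add(Z, Z), add(SSSZ, Z))), add(mul(Z, SSSZ), add(SZ, Z)))))
  →17  S(add(S(add(Z, Z)), mul(add(add(SZ, Z), mul(add(Z, Z), add(SSSZ, Z))), add(mul(Z, SSSZ), add(SZ, Z)))))
  →18  S(S(add(add(Z, Z), mul(add(add(SZ, Z), mul(add(Z, Z), add(SSSZ, Z))), add(mul(Z, SSSZ), add(SZ, Z))))))
  →19  S(S(add(Z, mul(add(add(SZ, Z), mul(add(Z, Z), add(SSSZ, Z))), add(mul(Z, SSSZ), add(SZ, Z))))))
  →20  S(S(mul(add(add(SZ, Z), mul(add(Z, Z), add(SSSZ, Z))), add(mul(Z, SSSZ), add(SZ, Z)))))
  →21  S(S(mul(add(S(add(Z, Z)), mul(add(Z, Z), add(SSSZ, Z))), add(mul(Z, SSSZ), add(SZ, Z)))))
  →22  S(S(mul(S(add(add(Z, Z), mul(add(Z, Z), add(SSSZ, Z)))), add(mul(Z, SSSZ), add(SZ, Z)))))
  →23  S(S(add(add(mul(Z, SSSZ), add(SZ, Z)), mul(add(add(Z, Z), mul(add(Z, Z), add(SSSZ, Z))), add(mul(Z, SSSZ), add(SZ, Z))))))
  →24  S(S(add(add(Z, add(SZ, Z)), mul(add(add(Z, Z), mul(add(Z, Z), add(SSSZ, Z))), add(mul(Z, SSSZ), add(SZ, Z))))))
  →25  S(S(add(add(SZ, Z), mul(add(add(Z, Z), mul(add(Z, Z), add(SSSZ, Z))), add(mul(Z, SSSZ), add(SZ, Z))))))
  →26  S(S(add(S(add(Z, Z)), mul(add(add(Z, Z), mul(add(Z, Z), add(SSSZ, Z))), add(mul(Z, SSSZ), add(SZ, Z))))))
  →27  S(S(S(add(add(Z, Z), mul(add(add(Z, Z), mul(add(Z, Z), add(SSSZ, Z))), add(mul(Z, SSSZ), add(SZ, Z)))))))
  →28  S(S(S(add(Z, mul(add(add(Z, Z), mul(add(Z, Z), add(SSSZ, Z))), add(mul(Z, SSSZ), add(SZ, Z)))))))
  →29  S(S(S(mul(add(add(Z, Z), mul(add(Z, Z), add(SSSZ, Z))), add(mul(Z, SSSZ), add(SZ, Z))))))
  →30  S(S(S(mul(add(Z, mul(add(Z, Z), add(SSSZ, Z))), add(mul(Z, SSSZ), add(SZ, Z))))))
  →31  S(S(S(mul(mul(add(Z, Z), add(SSSZ, Z)), add(mul(Z, SSSZ), add(SZ, Z))))))
  →32  S(S(S(mul(mul(Z, add(SSSZ, Z)), add(mul(Z, SSSZ), add(SZ, Z))))))
  →33  S(S(S(mul(Z, add(mul(Z, SSSZ), add(SZ, Z))))))
  →34  SSSZ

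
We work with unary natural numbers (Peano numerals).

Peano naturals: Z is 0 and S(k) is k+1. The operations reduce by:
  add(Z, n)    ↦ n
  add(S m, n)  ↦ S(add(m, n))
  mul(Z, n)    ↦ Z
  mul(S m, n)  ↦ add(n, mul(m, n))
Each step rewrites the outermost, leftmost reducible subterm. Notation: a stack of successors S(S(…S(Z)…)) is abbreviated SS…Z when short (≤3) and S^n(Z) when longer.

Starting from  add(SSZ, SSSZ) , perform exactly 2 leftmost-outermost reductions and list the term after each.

Answer: after 2 steps: S(S(add(Z, SSSZ)))

Derivation:
  start: add(SSZ, SSSZ)
  step 1: S(add(SZ, SSSZ))
  step 2: S(S(add(Z, SSSZ)))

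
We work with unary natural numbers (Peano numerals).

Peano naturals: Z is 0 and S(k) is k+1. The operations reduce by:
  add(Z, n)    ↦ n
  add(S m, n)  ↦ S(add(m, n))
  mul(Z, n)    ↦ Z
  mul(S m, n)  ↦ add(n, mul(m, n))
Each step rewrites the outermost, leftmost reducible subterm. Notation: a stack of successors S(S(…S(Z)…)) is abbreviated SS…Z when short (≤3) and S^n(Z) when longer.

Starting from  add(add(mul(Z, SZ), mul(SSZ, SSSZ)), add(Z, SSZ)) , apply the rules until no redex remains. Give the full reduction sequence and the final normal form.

  start: add(add(mul(Z, SZ), mul(SSZ, SSSZ)), add(Z, SSZ))
  step 1: add(add(Z, mul(SSZ, SSSZ)), add(Z, SSZ))
  step 2: add(mul(SSZ, SSSZ), add(Z, SSZ))
  step 3: add(add(SSSZ, mul(SZ, SSSZ)), add(Z, SSZ))
  step 4: add(S(add(SSZ, mul(SZ, SSSZ))), add(Z, SSZ))
  step 5: S(add(add(SSZ, mul(SZ, SSSZ)), add(Z, SSZ)))
  step 6: S(add(S(add(SZ, mul(SZ, SSSZ))), add(Z, SSZ)))
  step 7: S(S(add(add(SZ, mul(SZ, SSSZ)), add(Z, SSZ))))
  step 8: S(S(add(S(add(Z, mul(SZ, SSSZ))), add(Z, SSZ))))
  step 9: S(S(S(add(add(Z, mul(SZ, SSSZ)), add(Z, SSZ)))))
  step 10: S(S(S(add(mul(SZ, SSSZ), add(Z, SSZ)))))
  step 11: S(S(S(add(add(SSSZ, mul(Z, SSSZ)), add(Z, SSZ)))))
  step 12: S(S(S(add(S(add(SSZ, mul(Z, SSSZ))), add(Z, SSZ)))))
  step 13: S(S(S(S(add(add(SSZ, mul(Z, SSSZ)), add(Z, SSZ))))))
  step 14: S(S(S(S(add(S(add(SZ, mul(Z, SSSZ))), add(Z, SSZ))))))
  step 15: S(S(S(S(S(add(add(SZ, mul(Z, SSSZ)), add(Z, SSZ)))))))
  step 16: S(S(S(S(S(add(S(add(Z, mul(Z, SSSZ))), add(Z, SSZ)))))))
  step 17: S(S(S(S(S(S(add(add(Z, mul(Z, SSSZ)), add(Z, SSZ))))))))
  step 18: S(S(S(S(S(S(add(mul(Z, SSSZ), add(Z, SSZ))))))))
  step 19: S(S(S(S(S(S(add(Z, add(Z, SSZ))))))))
  step 20: S(S(S(S(S(S(add(Z, SSZ)))))))
  step 21: S^8(Z)

Answer: normal form = S^8(Z)  (in 21 steps)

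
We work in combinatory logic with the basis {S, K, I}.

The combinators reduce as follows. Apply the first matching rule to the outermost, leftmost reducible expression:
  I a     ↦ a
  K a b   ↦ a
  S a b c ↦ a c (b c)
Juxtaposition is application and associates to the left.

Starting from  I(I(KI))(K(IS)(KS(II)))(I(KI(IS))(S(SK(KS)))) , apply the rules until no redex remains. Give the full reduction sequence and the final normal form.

Answer: normal form = S(SK(KS))  (in 7 steps)

Derivation:
  start: I(I(KI))(K(IS)(KS(II)))(I(KI(IS))(S(SK(KS))))
  →1  I(KI)(K(IS)(KS(II)))(I(KI(IS))(S(SK(KS))))
  →2  KI(K(IS)(KS(II)))(I(KI(IS))(S(SK(KS))))
  →3  I(I(KI(IS))(S(SK(KS))))
  →4  I(KI(IS))(S(SK(KS)))
  →5  KI(IS)(S(SK(KS)))
  →6  I(S(SK(KS)))
  →7  S(SK(KS))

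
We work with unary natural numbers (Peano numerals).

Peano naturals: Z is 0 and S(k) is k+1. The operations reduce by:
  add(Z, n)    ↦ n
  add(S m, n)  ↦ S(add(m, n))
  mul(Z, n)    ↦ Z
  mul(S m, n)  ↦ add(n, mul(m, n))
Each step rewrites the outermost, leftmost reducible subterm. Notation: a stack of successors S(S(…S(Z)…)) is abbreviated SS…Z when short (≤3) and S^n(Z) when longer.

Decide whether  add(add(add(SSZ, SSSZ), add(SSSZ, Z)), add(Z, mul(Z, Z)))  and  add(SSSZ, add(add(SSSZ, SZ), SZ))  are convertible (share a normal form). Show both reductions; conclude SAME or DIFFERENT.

Answer: SAME — A ⇓ S^8(Z), B ⇓ S^8(Z)

Derivation:
Term A:
  start: add(add(add(SSZ, SSSZ), add(SSSZ, Z)), add(Z, mul(Z, Z)))
  →1  add(add(S(add(SZ, SSSZ)), add(SSSZ, Z)), add(Z, mul(Z, Z)))
  →2  add(S(add(add(SZ, SSSZ), add(SSSZ, Z))), add(Z, mul(Z, Z)))
  →3  S(add(add(add(SZ, SSSZ), add(SSSZ, Z)), add(Z, mul(Z, Z))))
  →4  S(add(add(S(add(Z, SSSZ)), add(SSSZ, Z)), add(Z, mul(Z, Z))))
  →5  S(add(S(add(add(Z, SSSZ), add(SSSZ, Z))), add(Z, mul(Z, Z))))
  →6  S(S(add(add(add(Z, SSSZ), add(SSSZ, Z)), add(Z, mul(Z, Z)))))
  →7  S(S(add(add(SSSZ, add(SSSZ, Z)), add(Z, mul(Z, Z)))))
  →8  S(S(add(S(add(SSZ, add(SSSZ, Z))), add(Z, mul(Z, Z)))))
  →9  S(S(S(add(add(SSZ, add(SSSZ, Z)), add(Z, mul(Z, Z))))))
  →10  S(S(S(add(S(add(SZ, add(SSSZ, Z))), add(Z, mul(Z, Z))))))
  →11  S(S(S(S(add(add(SZ, add(SSSZ, Z)), add(Z, mul(Z, Z)))))))
  →12  S(S(S(S(add(S(add(Z, add(SSSZ, Z))), add(Z, mul(Z, Z)))))))
  →13  S(S(S(S(S(add(add(Z, add(SSSZ, Z)), add(Z, mul(Z, Z))))))))
  →14  S(S(S(S(S(add(add(SSSZ, Z), add(Z, mul(Z, Z))))))))
  →15  S(S(S(S(S(add(S(add(SSZ, Z)), add(Z, mul(Z, Z))))))))
  →16  S(S(S(S(S(S(add(add(SSZ, Z), add(Z, mul(Z, Z)))))))))
  →17  S(S(S(S(S(S(add(S(add(SZ, Z)), add(Z, mul(Z, Z)))))))))
  →18  S(S(S(S(S(S(S(add(add(SZ, Z), add(Z, mul(Z, Z))))))))))
  →19  S(S(S(S(S(S(S(add(S(add(Z, Z)), add(Z, mul(Z, Z))))))))))
  →20  S(S(S(S(S(S(S(S(add(add(Z, Z), add(Z, mul(Z, Z)))))))))))
  →21  S(S(S(S(S(S(S(S(add(Z, add(Z, mul(Z, Z)))))))))))
  →22  S(S(S(S(S(S(S(S(add(Z, mul(Z, Z))))))))))
  →23  S(S(S(S(S(S(S(S(mul(Z, Z)))))))))
  →24  S^8(Z)

Term B:
  start: add(SSSZ, add(add(SSSZ, SZ), SZ))
  →1  S(add(SSZ, add(add(SSSZ, SZ), SZ)))
  →2  S(S(add(SZ, add(add(SSSZ, SZ), SZ))))
  →3  S(S(S(add(Z, add(add(SSSZ, SZ), SZ)))))
  →4  S(S(S(add(add(SSSZ, SZ), SZ))))
  →5  S(S(S(add(S(add(SSZ, SZ)), SZ))))
  →6  S(S(S(S(add(add(SSZ, SZ), SZ)))))
  →7  S(S(S(S(add(S(add(SZ, SZ)), SZ)))))
  →8  S(S(S(S(S(add(add(SZ, SZ), SZ))))))
  →9  S(S(S(S(S(add(S(add(Z, SZ)), SZ))))))
  →10  S(S(S(S(S(S(add(add(Z, SZ), SZ)))))))
  →11  S(S(S(S(S(S(add(SZ, SZ)))))))
  →12  S(S(S(S(S(S(S(add(Z, SZ))))))))
  →13  S^8(Z)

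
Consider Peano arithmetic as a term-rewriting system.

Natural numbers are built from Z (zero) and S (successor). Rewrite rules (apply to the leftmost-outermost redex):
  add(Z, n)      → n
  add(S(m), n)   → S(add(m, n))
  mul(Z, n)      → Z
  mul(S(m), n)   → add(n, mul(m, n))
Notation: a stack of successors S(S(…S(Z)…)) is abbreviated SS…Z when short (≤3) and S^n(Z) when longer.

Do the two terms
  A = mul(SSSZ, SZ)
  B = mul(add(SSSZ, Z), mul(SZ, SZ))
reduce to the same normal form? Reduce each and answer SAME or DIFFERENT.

Term A:
  start: mul(SSSZ, SZ)
  step 1: add(SZ, mul(SSZ, SZ))
  step 2: S(add(Z, mul(SSZ, SZ)))
  step 3: S(mul(SSZ, SZ))
  step 4: S(add(SZ, mul(SZ, SZ)))
  step 5: S(S(add(Z, mul(SZ, SZ))))
  step 6: S(S(mul(SZ, SZ)))
  step 7: S(S(add(SZ, mul(Z, SZ))))
  step 8: S(S(S(add(Z, mul(Z, SZ)))))
  step 9: S(S(S(mul(Z, SZ))))
  step 10: SSSZ

Term B:
  start: mul(add(SSSZ, Z), mul(SZ, SZ))
  step 1: mul(S(add(SSZ, Z)), mul(SZ, SZ))
  step 2: add(mul(SZ, SZ), mul(add(SSZ, Z), mul(SZ, SZ)))
  step 3: add(add(SZ, mul(Z, SZ)), mul(add(SSZ, Z), mul(SZ, SZ)))
  step 4: add(S(add(Z, mul(Z, SZ))), mul(add(SSZ, Z), mul(SZ, SZ)))
  step 5: S(add(add(Z, mul(Z, SZ)), mul(add(SSZ, Z), mul(SZ, SZ))))
  step 6: S(add(mul(Z, SZ), mul(add(SSZ, Z), mul(SZ, SZ))))
  step 7: S(add(Z, mul(add(SSZ, Z), mul(SZ, SZ))))
  step 8: S(mul(add(SSZ, Z), mul(SZ, SZ)))
  step 9: S(mul(S(add(SZ, Z)), mul(SZ, SZ)))
  step 10: S(add(mul(SZ, SZ), mul(add(SZ, Z), mul(SZ, SZ))))
  step 11: S(add(add(SZ, mul(Z, SZ)), mul(add(SZ, Z), mul(SZ, SZ))))
  step 12: S(add(S(add(Z, mul(Z, SZ))), mul(add(SZ, Z), mul(SZ, SZ))))
  step 13: S(S(add(add(Z, mul(Z, SZ)), mul(add(SZ, Z), mul(SZ, SZ)))))
  step 14: S(S(add(mul(Z, SZ), mul(add(SZ, Z), mul(SZ, SZ)))))
  step 15: S(S(add(Z, mul(add(SZ, Z), mul(SZ, SZ)))))
  step 16: S(S(mul(add(SZ, Z), mul(SZ, SZ))))
  step 17: S(S(mul(S(add(Z, Z)), mul(SZ, SZ))))
  step 18: S(S(add(mul(SZ, SZ), mul(add(Z, Z), mul(SZ, SZ)))))
  step 19: S(S(add(add(SZ, mul(Z, SZ)), mul(add(Z, Z), mul(SZ, SZ)))))
  step 20: S(S(add(S(add(Z, mul(Z, SZ))), mul(add(Z, Z), mul(SZ, SZ)))))
  step 21: S(S(S(add(add(Z, mul(Z, SZ)), mul(add(Z, Z), mul(SZ, SZ))))))
  step 22: S(S(S(add(mul(Z, SZ), mul(add(Z, Z), mul(SZ, SZ))))))
  step 23: S(S(S(add(Z, mul(add(Z, Z), mul(SZ, SZ))))))
  step 24: S(S(S(mul(add(Z, Z), mul(SZ, SZ)))))
  step 25: S(S(S(mul(Z, mul(SZ, SZ)))))
  step 26: SSSZ

Answer: SAME — A ⇓ SSSZ, B ⇓ SSSZ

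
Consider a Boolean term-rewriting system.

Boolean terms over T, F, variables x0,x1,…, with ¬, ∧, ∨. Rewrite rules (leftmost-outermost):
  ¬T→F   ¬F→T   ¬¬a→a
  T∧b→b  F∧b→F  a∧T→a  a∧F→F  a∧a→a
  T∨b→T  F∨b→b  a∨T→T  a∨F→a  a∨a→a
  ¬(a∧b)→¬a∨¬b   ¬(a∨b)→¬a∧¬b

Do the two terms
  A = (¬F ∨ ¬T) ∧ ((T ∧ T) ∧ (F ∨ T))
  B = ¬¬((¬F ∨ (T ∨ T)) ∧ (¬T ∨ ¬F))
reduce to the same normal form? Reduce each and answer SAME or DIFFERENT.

Answer: SAME — A ⇓ T, B ⇓ T

Reduction:
Term A:
  start: (¬F ∨ ¬T) ∧ ((T ∧ T) ∧ (F ∨ T))
  →1  (T ∨ ¬T) ∧ ((T ∧ T) ∧ (F ∨ T))
  →2  T ∧ ((T ∧ T) ∧ (F ∨ T))
  →3  (T ∧ T) ∧ (F ∨ T)
  →4  T ∧ (F ∨ T)
  →5  F ∨ T
  →6  T

Term B:
  start: ¬¬((¬F ∨ (T ∨ T)) ∧ (¬T ∨ ¬F))
  →1  (¬F ∨ (T ∨ T)) ∧ (¬T ∨ ¬F)
  →2  (T ∨ (T ∨ T)) ∧ (¬T ∨ ¬F)
  →3  T ∧ (¬T ∨ ¬F)
  →4  ¬T ∨ ¬F
  →5  F ∨ ¬F
  →6  ¬F
  →7  T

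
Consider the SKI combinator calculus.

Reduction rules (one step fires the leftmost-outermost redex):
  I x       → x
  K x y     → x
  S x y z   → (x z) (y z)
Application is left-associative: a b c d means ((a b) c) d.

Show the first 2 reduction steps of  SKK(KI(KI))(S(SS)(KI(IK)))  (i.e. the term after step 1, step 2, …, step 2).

  start: SKK(KI(KI))(S(SS)(KI(IK)))
  →1  K(KI(KI))(K(KI(KI)))(S(SS)(KI(IK)))
  →2  KI(KI)(S(SS)(KI(IK)))

Answer: after 2 steps: KI(KI)(S(SS)(KI(IK)))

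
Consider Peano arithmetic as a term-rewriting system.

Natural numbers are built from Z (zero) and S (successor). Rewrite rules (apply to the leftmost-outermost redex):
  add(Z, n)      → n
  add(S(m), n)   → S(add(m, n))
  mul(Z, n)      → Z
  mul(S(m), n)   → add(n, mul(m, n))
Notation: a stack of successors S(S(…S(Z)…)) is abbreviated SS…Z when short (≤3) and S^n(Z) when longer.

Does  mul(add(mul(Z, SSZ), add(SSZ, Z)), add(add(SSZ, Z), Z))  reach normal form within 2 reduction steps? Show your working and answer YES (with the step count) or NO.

Answer: NO — after 2 steps the term is mul(add(SSZ, Z), add(add(SSZ, Z), Z)), not yet normal

Working:
  start: mul(add(mul(Z, SSZ), add(SSZ, Z)), add(add(SSZ, Z), Z))
  [1] mul(add(Z, add(SSZ, Z)), add(add(SSZ, Z), Z))
  [2] mul(add(SSZ, Z), add(add(SSZ, Z), Z))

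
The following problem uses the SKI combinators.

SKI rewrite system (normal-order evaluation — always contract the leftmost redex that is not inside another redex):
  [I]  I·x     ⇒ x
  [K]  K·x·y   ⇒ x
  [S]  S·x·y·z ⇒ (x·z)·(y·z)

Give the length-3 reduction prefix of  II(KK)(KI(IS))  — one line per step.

  start: II(KK)(KI(IS))
  →1  I(KK)(KI(IS))
  →2  KK(KI(IS))
  →3  K

Answer: after 3 steps: K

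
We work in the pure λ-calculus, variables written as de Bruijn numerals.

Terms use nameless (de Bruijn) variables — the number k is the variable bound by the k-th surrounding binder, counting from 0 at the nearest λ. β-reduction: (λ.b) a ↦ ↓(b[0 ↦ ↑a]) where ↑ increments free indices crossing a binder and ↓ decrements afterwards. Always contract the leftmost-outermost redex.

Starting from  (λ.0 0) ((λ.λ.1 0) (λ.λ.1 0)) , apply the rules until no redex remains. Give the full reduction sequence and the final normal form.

Answer: normal form = λ.λ.1 0  (in 7 steps)

Reduction:
  start: (λ.0 0) ((λ.λ.1 0) (λ.λ.1 0))
  →1  (λ.λ.1 0) (λ.λ.1 0) ((λ.λ.1 0) (λ.λ.1 0))
  →2  (λ.(λ.λ.1 0) 0) ((λ.λ.1 0) (λ.λ.1 0))
  →3  (λ.λ.1 0) ((λ.λ.1 0) (λ.λ.1 0))
  →4  λ.(λ.λ.1 0) (λ.λ.1 0) 0
  →5  λ.(λ.(λ.λ.1 0) 0) 0
  →6  λ.(λ.λ.1 0) 0
  →7  λ.λ.1 0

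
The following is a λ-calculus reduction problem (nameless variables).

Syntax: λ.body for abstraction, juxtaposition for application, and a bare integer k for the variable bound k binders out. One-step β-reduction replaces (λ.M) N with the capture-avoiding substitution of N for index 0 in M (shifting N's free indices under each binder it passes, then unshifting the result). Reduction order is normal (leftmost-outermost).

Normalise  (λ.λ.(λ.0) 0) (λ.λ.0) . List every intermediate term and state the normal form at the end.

  start: (λ.λ.(λ.0) 0) (λ.λ.0)
  →1  λ.(λ.0) 0
  →2  λ.0

Answer: normal form = λ.0  (in 2 steps)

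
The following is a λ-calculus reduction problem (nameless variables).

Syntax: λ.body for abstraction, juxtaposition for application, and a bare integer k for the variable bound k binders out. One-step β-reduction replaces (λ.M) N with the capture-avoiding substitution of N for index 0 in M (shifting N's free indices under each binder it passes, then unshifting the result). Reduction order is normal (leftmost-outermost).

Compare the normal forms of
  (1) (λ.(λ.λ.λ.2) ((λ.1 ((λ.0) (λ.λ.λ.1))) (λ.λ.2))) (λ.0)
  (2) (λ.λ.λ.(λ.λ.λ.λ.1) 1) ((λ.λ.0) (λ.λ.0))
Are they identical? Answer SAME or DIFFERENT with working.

Term A:
  start: (λ.(λ.λ.λ.2) ((λ.1 ((λ.0) (λ.λ.λ.1))) (λ.λ.2))) (λ.0)
  →1  (λ.λ.λ.2) ((λ.(λ.0) ((λ.0) (λ.λ.λ.1))) (λ.λ.λ.0))
  →2  λ.λ.(λ.(λ.0) ((λ.0) (λ.λ.λ.1))) (λ.λ.λ.0)
  →3  λ.λ.(λ.0) ((λ.0) (λ.λ.λ.1))
  →4  λ.λ.(λ.0) (λ.λ.λ.1)
  →5  λ.λ.λ.λ.λ.1

Term B:
  start: (λ.λ.λ.(λ.λ.λ.λ.1) 1) ((λ.λ.0) (λ.λ.0))
  →1  λ.λ.(λ.λ.λ.λ.1) 1
  →2  λ.λ.λ.λ.λ.1

Answer: SAME — A ⇓ λ.λ.λ.λ.λ.1, B ⇓ λ.λ.λ.λ.λ.1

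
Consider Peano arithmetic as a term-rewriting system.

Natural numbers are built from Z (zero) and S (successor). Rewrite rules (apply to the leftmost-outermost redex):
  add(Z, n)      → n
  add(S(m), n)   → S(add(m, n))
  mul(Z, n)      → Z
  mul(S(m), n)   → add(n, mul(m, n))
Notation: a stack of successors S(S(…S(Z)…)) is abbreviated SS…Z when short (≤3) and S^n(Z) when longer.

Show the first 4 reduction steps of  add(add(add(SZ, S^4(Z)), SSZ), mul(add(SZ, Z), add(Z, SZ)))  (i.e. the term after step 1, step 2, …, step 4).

  start: add(add(add(SZ, S^4(Z)), SSZ), mul(add(SZ, Z), add(Z, SZ)))
  →1  add(add(S(add(Z, S^4(Z))), SSZ), mul(add(SZ, Z), add(Z, SZ)))
  →2  add(S(add(add(Z, S^4(Z)), SSZ)), mul(add(SZ, Z), add(Z, SZ)))
  →3  S(add(add(add(Z, S^4(Z)), SSZ), mul(add(SZ, Z), add(Z, SZ))))
  →4  S(add(add(S^4(Z), SSZ), mul(add(SZ, Z), add(Z, SZ))))

Answer: after 4 steps: S(add(add(S^4(Z), SSZ), mul(add(SZ, Z), add(Z, SZ))))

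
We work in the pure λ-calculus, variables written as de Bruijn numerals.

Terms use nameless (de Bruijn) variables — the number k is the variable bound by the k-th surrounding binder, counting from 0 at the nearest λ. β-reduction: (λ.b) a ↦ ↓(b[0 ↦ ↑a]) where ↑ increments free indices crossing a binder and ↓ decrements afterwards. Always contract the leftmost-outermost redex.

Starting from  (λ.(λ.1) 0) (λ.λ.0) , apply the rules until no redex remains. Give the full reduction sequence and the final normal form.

  start: (λ.(λ.1) 0) (λ.λ.0)
  →1  (λ.λ.λ.0) (λ.λ.0)
  →2  λ.λ.0

Answer: normal form = λ.λ.0  (in 2 steps)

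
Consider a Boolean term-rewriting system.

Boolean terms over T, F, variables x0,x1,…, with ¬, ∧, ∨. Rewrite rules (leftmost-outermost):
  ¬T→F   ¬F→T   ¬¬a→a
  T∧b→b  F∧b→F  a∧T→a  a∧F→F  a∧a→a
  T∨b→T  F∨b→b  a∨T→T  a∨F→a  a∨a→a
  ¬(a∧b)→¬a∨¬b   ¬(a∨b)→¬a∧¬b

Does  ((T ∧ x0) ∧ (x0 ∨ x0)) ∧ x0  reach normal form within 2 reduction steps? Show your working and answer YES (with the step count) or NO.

Answer: NO — after 2 steps the term is (x0 ∧ x0) ∧ x0, not yet normal

Reduction:
  start: ((T ∧ x0) ∧ (x0 ∨ x0)) ∧ x0
  step 1: (x0 ∧ (x0 ∨ x0)) ∧ x0
  step 2: (x0 ∧ x0) ∧ x0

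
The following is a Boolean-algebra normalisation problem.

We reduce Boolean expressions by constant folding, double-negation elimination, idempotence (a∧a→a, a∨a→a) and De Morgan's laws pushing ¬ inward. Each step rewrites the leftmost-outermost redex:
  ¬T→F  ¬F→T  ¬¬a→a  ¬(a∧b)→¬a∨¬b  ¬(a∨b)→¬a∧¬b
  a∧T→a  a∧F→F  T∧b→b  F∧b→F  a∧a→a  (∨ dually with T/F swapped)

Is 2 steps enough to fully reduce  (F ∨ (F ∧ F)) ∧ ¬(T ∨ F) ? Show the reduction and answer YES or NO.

  start: (F ∨ (F ∧ F)) ∧ ¬(T ∨ F)
  [1] (F ∧ F) ∧ ¬(T ∨ F)
  [2] F ∧ ¬(T ∨ F)

Answer: NO — after 2 steps the term is F ∧ ¬(T ∨ F), not yet normal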